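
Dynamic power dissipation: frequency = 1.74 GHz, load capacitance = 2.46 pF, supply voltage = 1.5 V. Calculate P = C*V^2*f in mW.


Step 1: V^2 = 1.5^2 = 2.25 V^2
Step 2: P = C*V^2*f = 2.46e-12 F * 2.25 * 1.74e9 Hz
Step 3: P = 9.6309e-03 W
Step 4: P = 9.631 mW

9.631


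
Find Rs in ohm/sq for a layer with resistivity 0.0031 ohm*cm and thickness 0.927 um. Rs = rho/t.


Step 1: Convert thickness to cm: t = 0.927 um = 9.2700e-05 cm
Step 2: Rs = rho / t = 0.0031 / 9.2700e-05
Step 3: Rs = 33.4 ohm/sq

33.4


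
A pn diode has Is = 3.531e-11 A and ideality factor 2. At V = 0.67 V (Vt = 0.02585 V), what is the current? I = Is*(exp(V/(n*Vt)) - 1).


Step 1: V/(n*Vt) = 0.67/(2*0.02585) = 12.9594
Step 2: exp(12.9594) = 4.2481e+05
Step 3: I = 3.531e-11 * (4.2481e+05 - 1) = 1.50e-05 A

1.50e-05


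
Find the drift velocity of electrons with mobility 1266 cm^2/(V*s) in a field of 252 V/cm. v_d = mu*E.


Step 1: v_d = mu * E
Step 2: v_d = 1266 * 252 = 319032
Step 3: v_d = 3.19e+05 cm/s

3.19e+05


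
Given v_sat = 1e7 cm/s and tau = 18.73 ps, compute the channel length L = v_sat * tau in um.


Step 1: tau in seconds = 18.73 ps * 1e-12 = 1.8730e-11 s
Step 2: L = v_sat * tau = 1e7 * 1.8730e-11 = 1.8730e-04 cm
Step 3: L in um = 1.8730e-04 * 1e4 = 1.873 um

1.873


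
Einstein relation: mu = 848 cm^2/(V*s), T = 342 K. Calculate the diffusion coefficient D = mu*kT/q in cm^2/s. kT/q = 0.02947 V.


Step 1: D = mu * (kT/q)
Step 2: D = 848 * 0.02947
Step 3: D = 24.99 cm^2/s

24.99


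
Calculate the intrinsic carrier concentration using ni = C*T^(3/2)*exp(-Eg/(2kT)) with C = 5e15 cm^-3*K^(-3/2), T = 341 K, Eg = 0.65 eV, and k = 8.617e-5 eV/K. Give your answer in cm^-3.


Step 1: Compute kT = 8.617e-5 * 341 = 0.02938397 eV
Step 2: Exponent = -Eg/(2kT) = -0.65/(2*0.02938397) = -11.06045
Step 3: T^(3/2) = 341^1.5 = 6296.97
Step 4: ni = 5e15 * 6296.97 * exp(-11.06045) = 4.95e+14 cm^-3

4.95e+14


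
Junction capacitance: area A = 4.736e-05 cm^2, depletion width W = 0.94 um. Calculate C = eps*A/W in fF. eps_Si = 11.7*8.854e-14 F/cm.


Step 1: eps_Si = 11.7 * 8.854e-14 = 1.035918e-12 F/cm
Step 2: W in cm = 0.94 * 1e-4 = 9.40e-05 cm
Step 3: C = 1.035918e-12 * 4.736e-05 / 9.40e-05 = 5.219263e-13 F
Step 4: C = 521.93 fF

521.93


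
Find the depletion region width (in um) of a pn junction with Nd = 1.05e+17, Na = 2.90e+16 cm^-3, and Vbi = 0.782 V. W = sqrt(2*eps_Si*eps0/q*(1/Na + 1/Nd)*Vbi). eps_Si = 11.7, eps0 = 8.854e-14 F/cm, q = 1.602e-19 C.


Step 1: 1/Na + 1/Nd = 1/2.90e+16 + 1/1.05e+17 = 4.40066e-17
Step 2: 2*eps*eps0/q = 2*11.7*8.854e-14/1.602e-19 = 1.293281e+07
Step 3: W^2 = 1.293281e+07 * 4.40066e-17 * 0.782 = 4.45059e-10
Step 4: W = sqrt(4.45059e-10) = 2.110e-05 cm = 0.211 um

0.211


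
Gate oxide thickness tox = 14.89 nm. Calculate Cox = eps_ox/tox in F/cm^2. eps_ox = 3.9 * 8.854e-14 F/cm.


Step 1: eps_ox = 3.9 * 8.854e-14 = 3.45306e-13 F/cm
Step 2: tox in cm = 14.89 nm * 1e-7 = 1.4890e-06 cm
Step 3: Cox = 3.45306e-13 / 1.4890e-06 = 2.32e-07 F/cm^2

2.32e-07


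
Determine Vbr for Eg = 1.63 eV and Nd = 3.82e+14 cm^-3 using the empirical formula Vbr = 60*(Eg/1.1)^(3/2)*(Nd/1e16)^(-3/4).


Step 1: Eg/1.1 = 1.63/1.1 = 1.481818
Step 2: (Eg/1.1)^1.5 = 1.481818^1.5 = 1.803816
Step 3: (Nd/1e16)^(-0.75) = (0.0382)^(-0.75) = 11.573174
Step 4: Vbr = 60 * 1.803816 * 11.573174 = 1252.6 V

1252.6


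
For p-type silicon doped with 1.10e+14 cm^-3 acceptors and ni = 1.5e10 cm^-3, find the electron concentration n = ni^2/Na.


Step 1: Majority hole concentration p ≈ Na = 1.10e+14 cm^-3
Step 2: n = ni^2 / Na = (1.5e10)^2 / 1.10e+14
Step 3: n = 2.05e+06 cm^-3

2.05e+06


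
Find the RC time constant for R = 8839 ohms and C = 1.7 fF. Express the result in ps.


Step 1: tau = R * C
Step 2: tau = 8839 * 1.7 fF = 8839 * 1.7e-15 F
Step 3: tau = 1.50263e-11 s = 15.0263 ps

15.0263


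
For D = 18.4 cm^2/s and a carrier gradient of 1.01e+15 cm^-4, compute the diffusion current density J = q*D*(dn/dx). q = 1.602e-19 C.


Step 1: J = q * D * (dn/dx)
Step 2: J = 1.602e-19 * 18.4 * 1.01e+15
Step 3: J = 2.98e-03 A/cm^2

2.98e-03


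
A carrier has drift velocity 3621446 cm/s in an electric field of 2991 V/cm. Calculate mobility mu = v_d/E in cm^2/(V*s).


Step 1: mu = v_d / E
Step 2: mu = 3621446 / 2991
Step 3: mu = 1210.78 cm^2/(V*s)

1210.78


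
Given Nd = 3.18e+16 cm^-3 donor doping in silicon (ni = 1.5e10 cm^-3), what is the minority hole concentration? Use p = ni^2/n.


Step 1: Since Nd >> ni, n ≈ Nd = 3.18e+16 cm^-3
Step 2: p = ni^2 / n = (1.5e10)^2 / 3.18e+16
Step 3: p = 2.25e20 / 3.18e+16 = 7.08e+03 cm^-3

7.08e+03


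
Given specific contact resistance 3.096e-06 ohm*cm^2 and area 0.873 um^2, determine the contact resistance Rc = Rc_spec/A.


Step 1: Convert area to cm^2: 0.873 um^2 = 8.7300e-09 cm^2
Step 2: Rc = Rc_spec / A = 3.096e-06 / 8.7300e-09
Step 3: Rc = 3.55e+02 ohms

3.55e+02


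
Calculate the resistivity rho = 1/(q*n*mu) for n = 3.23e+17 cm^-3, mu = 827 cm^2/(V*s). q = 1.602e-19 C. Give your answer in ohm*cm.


Step 1: sigma = q * n * mu = 1.602e-19 * 3.23e+17 * 827 = 4.27928e+01 S/cm
Step 2: rho = 1 / sigma = 1 / 4.27928e+01 = 0.02337 ohm*cm

0.02337


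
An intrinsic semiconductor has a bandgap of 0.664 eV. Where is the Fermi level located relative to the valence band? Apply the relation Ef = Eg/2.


Step 1: For an intrinsic semiconductor, the Fermi level sits at midgap.
Step 2: Ef = Eg / 2 = 0.664 / 2 = 0.332 eV

0.332


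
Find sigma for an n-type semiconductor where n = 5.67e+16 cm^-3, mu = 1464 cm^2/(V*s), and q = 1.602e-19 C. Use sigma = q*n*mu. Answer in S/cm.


Step 1: sigma = q * n * mu
Step 2: sigma = 1.602e-19 * 5.67e+16 * 1464
Step 3: sigma = 1.330e+01 S/cm

1.330e+01


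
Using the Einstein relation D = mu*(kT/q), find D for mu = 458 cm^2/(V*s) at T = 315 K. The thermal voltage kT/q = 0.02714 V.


Step 1: D = mu * (kT/q)
Step 2: D = 458 * 0.02714
Step 3: D = 12.43 cm^2/s

12.43


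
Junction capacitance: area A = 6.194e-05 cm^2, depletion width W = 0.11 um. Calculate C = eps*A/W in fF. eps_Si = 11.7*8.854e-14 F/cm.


Step 1: eps_Si = 11.7 * 8.854e-14 = 1.035918e-12 F/cm
Step 2: W in cm = 0.11 * 1e-4 = 1.10e-05 cm
Step 3: C = 1.035918e-12 * 6.194e-05 / 1.10e-05 = 5.833160e-12 F
Step 4: C = 5833.16 fF

5833.16


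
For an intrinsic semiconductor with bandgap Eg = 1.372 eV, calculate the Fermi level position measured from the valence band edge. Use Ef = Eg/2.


Step 1: For an intrinsic semiconductor, the Fermi level sits at midgap.
Step 2: Ef = Eg / 2 = 1.372 / 2 = 0.686 eV

0.686


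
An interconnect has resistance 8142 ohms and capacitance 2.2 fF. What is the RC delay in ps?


Step 1: tau = R * C
Step 2: tau = 8142 * 2.2 fF = 8142 * 2.2e-15 F
Step 3: tau = 1.79124e-11 s = 17.9124 ps

17.9124


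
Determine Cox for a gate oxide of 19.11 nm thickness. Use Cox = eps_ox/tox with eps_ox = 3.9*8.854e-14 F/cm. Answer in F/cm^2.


Step 1: eps_ox = 3.9 * 8.854e-14 = 3.45306e-13 F/cm
Step 2: tox in cm = 19.11 nm * 1e-7 = 1.9110e-06 cm
Step 3: Cox = 3.45306e-13 / 1.9110e-06 = 1.81e-07 F/cm^2

1.81e-07


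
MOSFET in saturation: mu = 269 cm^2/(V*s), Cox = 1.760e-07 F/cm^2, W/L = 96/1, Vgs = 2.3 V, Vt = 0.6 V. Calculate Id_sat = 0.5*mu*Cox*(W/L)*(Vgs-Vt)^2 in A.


Step 1: Overdrive voltage Vov = Vgs - Vt = 2.3 - 0.6 = 1.7 V
Step 2: W/L = 96/1 = 96
Step 3: Id = 0.5 * 269 * 1.760e-07 * 96 * 1.7^2
Step 4: Id = 6.57e-03 A

6.57e-03


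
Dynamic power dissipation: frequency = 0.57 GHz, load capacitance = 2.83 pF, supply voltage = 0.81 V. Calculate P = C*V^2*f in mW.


Step 1: V^2 = 0.81^2 = 0.6561 V^2
Step 2: P = C*V^2*f = 2.83e-12 F * 0.6561 * 0.57e9 Hz
Step 3: P = 1.05835491e-03 W
Step 4: P = 1.058 mW

1.058


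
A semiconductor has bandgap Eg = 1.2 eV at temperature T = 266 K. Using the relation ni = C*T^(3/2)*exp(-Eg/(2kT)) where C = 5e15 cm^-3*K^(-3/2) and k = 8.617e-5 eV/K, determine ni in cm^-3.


Step 1: Compute kT = 8.617e-5 * 266 = 0.02292122 eV
Step 2: Exponent = -Eg/(2kT) = -1.2/(2*0.02292122) = -26.17662
Step 3: T^(3/2) = 266^1.5 = 4338.33
Step 4: ni = 5e15 * 4338.33 * exp(-26.17662) = 9.29e+07 cm^-3

9.29e+07


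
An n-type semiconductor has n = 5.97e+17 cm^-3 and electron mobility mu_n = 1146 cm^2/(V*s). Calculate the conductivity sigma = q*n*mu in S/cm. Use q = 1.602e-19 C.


Step 1: sigma = q * n * mu
Step 2: sigma = 1.602e-19 * 5.97e+17 * 1146
Step 3: sigma = 1.096e+02 S/cm

1.096e+02


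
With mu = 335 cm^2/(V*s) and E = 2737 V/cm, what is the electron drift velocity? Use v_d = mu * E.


Step 1: v_d = mu * E
Step 2: v_d = 335 * 2737 = 916895
Step 3: v_d = 9.17e+05 cm/s

9.17e+05


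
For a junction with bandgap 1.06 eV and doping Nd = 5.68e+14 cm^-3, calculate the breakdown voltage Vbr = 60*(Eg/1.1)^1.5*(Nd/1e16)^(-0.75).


Step 1: Eg/1.1 = 1.06/1.1 = 0.963636
Step 2: (Eg/1.1)^1.5 = 0.963636^1.5 = 0.945953
Step 3: (Nd/1e16)^(-0.75) = (0.0568)^(-0.75) = 8.594859
Step 4: Vbr = 60 * 0.945953 * 8.594859 = 487.8 V

487.8


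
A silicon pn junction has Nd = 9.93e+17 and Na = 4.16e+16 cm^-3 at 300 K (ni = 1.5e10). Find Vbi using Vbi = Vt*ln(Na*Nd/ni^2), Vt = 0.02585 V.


Step 1: Compute Na*Nd/ni^2 = 4.16e+16 * 9.93e+17 / (1.5e10)^2 = 1.8359e+14
Step 2: ln(1.8359e+14) = 32.8437
Step 3: Vbi = 0.02585 * 32.8437 = 0.849 V

0.849


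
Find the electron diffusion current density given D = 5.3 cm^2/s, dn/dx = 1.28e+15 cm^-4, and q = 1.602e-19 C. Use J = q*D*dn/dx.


Step 1: J = q * D * (dn/dx)
Step 2: J = 1.602e-19 * 5.3 * 1.28e+15
Step 3: J = 1.09e-03 A/cm^2

1.09e-03


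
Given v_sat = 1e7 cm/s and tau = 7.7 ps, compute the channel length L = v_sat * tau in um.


Step 1: tau in seconds = 7.7 ps * 1e-12 = 7.7000e-12 s
Step 2: L = v_sat * tau = 1e7 * 7.7000e-12 = 7.7000e-05 cm
Step 3: L in um = 7.7000e-05 * 1e4 = 0.77 um

0.77


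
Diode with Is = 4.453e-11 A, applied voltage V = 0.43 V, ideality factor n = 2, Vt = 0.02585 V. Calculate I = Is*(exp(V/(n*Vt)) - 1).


Step 1: V/(n*Vt) = 0.43/(2*0.02585) = 8.3172
Step 2: exp(8.3172) = 4.0937e+03
Step 3: I = 4.453e-11 * (4.0937e+03 - 1) = 1.82e-07 A

1.82e-07


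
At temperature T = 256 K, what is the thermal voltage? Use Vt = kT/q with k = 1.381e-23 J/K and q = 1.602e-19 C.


Step 1: kT = 1.381e-23 * 256 = 3.53536e-21 J
Step 2: Vt = kT/q = 3.53536e-21 / 1.602e-19
Step 3: Vt = 0.02207 V

0.02207


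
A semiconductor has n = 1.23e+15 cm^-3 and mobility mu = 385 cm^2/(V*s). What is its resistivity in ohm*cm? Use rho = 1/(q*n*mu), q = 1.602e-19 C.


Step 1: sigma = q * n * mu = 1.602e-19 * 1.23e+15 * 385 = 7.58627e-02 S/cm
Step 2: rho = 1 / sigma = 1 / 7.58627e-02 = 13.18 ohm*cm

13.18


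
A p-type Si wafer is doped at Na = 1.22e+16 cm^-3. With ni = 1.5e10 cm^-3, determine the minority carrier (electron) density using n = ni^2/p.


Step 1: Majority hole concentration p ≈ Na = 1.22e+16 cm^-3
Step 2: n = ni^2 / Na = (1.5e10)^2 / 1.22e+16
Step 3: n = 1.84e+04 cm^-3

1.84e+04


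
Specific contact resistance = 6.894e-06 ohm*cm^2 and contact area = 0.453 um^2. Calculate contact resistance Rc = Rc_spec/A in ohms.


Step 1: Convert area to cm^2: 0.453 um^2 = 4.5300e-09 cm^2
Step 2: Rc = Rc_spec / A = 6.894e-06 / 4.5300e-09
Step 3: Rc = 1.52e+03 ohms

1.52e+03


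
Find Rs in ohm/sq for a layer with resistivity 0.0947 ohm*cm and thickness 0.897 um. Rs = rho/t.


Step 1: Convert thickness to cm: t = 0.897 um = 8.9700e-05 cm
Step 2: Rs = rho / t = 0.0947 / 8.9700e-05
Step 3: Rs = 1055.7 ohm/sq

1055.7


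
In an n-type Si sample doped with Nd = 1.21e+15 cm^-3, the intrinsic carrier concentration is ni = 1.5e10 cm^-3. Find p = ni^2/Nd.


Step 1: Since Nd >> ni, n ≈ Nd = 1.21e+15 cm^-3
Step 2: p = ni^2 / n = (1.5e10)^2 / 1.21e+15
Step 3: p = 2.25e20 / 1.21e+15 = 1.86e+05 cm^-3

1.86e+05


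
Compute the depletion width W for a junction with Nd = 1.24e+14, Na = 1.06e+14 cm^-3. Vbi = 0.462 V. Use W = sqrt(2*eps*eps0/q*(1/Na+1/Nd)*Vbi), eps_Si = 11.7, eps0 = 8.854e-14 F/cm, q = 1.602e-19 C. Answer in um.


Step 1: 1/Na + 1/Nd = 1/1.06e+14 + 1/1.24e+14 = 1.74985e-14
Step 2: 2*eps*eps0/q = 2*11.7*8.854e-14/1.602e-19 = 1.293281e+07
Step 3: W^2 = 1.293281e+07 * 1.74985e-14 * 0.462 = 1.04553e-07
Step 4: W = sqrt(1.04553e-07) = 3.233e-04 cm = 3.233 um

3.233


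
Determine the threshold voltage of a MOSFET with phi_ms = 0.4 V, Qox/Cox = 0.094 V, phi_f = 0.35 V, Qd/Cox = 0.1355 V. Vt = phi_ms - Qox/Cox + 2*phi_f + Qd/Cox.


Step 1: Vt = phi_ms - Qox/Cox + 2*phi_f + Qd/Cox
Step 2: Vt = 0.4 - 0.094 + 2*0.35 + 0.1355
Step 3: Vt = 0.4 - 0.094 + 0.7 + 0.1355
Step 4: Vt = 1.1415 V

1.1415


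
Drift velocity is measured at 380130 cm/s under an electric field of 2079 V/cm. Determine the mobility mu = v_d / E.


Step 1: mu = v_d / E
Step 2: mu = 380130 / 2079
Step 3: mu = 182.84 cm^2/(V*s)

182.84


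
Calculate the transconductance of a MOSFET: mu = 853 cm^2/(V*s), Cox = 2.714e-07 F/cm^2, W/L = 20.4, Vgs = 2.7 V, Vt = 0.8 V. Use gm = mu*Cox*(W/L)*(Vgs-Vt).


Step 1: Vov = Vgs - Vt = 2.7 - 0.8 = 1.9 V
Step 2: gm = mu * Cox * (W/L) * Vov
Step 3: gm = 853 * 2.714e-07 * 20.4 * 1.9 = 8.97e-03 S

8.97e-03


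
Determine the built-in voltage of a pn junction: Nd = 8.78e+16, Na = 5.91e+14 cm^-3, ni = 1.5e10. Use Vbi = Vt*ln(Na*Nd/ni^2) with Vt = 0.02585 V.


Step 1: Compute Na*Nd/ni^2 = 5.91e+14 * 8.78e+16 / (1.5e10)^2 = 2.3062e+11
Step 2: ln(2.3062e+11) = 26.1640
Step 3: Vbi = 0.02585 * 26.1640 = 0.676 V

0.676


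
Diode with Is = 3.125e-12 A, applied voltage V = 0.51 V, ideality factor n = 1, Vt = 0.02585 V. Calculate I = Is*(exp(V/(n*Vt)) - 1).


Step 1: V/(n*Vt) = 0.51/(1*0.02585) = 19.7292
Step 2: exp(19.7292) = 3.7007e+08
Step 3: I = 3.125e-12 * (3.7007e+08 - 1) = 1.16e-03 A

1.16e-03


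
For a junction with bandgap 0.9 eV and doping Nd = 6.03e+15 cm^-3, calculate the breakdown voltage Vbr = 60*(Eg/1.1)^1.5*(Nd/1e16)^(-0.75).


Step 1: Eg/1.1 = 0.9/1.1 = 0.818182
Step 2: (Eg/1.1)^1.5 = 0.818182^1.5 = 0.740074
Step 3: (Nd/1e16)^(-0.75) = (0.603)^(-0.75) = 1.461376
Step 4: Vbr = 60 * 0.740074 * 1.461376 = 64.9 V

64.9


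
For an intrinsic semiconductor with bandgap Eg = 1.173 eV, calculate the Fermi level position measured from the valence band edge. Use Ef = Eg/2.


Step 1: For an intrinsic semiconductor, the Fermi level sits at midgap.
Step 2: Ef = Eg / 2 = 1.173 / 2 = 0.5865 eV

0.5865


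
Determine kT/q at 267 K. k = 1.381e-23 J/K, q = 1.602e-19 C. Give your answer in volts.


Step 1: kT = 1.381e-23 * 267 = 3.68727e-21 J
Step 2: Vt = kT/q = 3.68727e-21 / 1.602e-19
Step 3: Vt = 0.02302 V

0.02302


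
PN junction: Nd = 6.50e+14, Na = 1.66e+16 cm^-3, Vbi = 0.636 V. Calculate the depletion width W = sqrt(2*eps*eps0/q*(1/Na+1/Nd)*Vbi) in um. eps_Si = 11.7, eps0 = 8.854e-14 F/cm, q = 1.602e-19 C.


Step 1: 1/Na + 1/Nd = 1/1.66e+16 + 1/6.50e+14 = 1.59870e-15
Step 2: 2*eps*eps0/q = 2*11.7*8.854e-14/1.602e-19 = 1.293281e+07
Step 3: W^2 = 1.293281e+07 * 1.59870e-15 * 0.636 = 1.31497e-08
Step 4: W = sqrt(1.31497e-08) = 1.147e-04 cm = 1.147 um

1.147


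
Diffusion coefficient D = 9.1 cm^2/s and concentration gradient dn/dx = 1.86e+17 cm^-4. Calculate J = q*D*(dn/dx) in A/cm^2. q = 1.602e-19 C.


Step 1: J = q * D * (dn/dx)
Step 2: J = 1.602e-19 * 9.1 * 1.86e+17
Step 3: J = 2.71e-01 A/cm^2

2.71e-01


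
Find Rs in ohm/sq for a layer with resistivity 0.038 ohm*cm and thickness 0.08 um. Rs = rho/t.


Step 1: Convert thickness to cm: t = 0.08 um = 8.0000e-06 cm
Step 2: Rs = rho / t = 0.038 / 8.0000e-06
Step 3: Rs = 4750.0 ohm/sq

4750.0


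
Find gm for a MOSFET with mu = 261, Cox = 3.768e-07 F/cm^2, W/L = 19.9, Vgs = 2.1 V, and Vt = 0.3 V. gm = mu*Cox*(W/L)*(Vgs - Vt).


Step 1: Vov = Vgs - Vt = 2.1 - 0.3 = 1.8 V
Step 2: gm = mu * Cox * (W/L) * Vov
Step 3: gm = 261 * 3.768e-07 * 19.9 * 1.8 = 3.52e-03 S

3.52e-03


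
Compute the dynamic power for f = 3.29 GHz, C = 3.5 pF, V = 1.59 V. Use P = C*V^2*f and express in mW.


Step 1: V^2 = 1.59^2 = 2.5281 V^2
Step 2: P = C*V^2*f = 3.5e-12 F * 2.5281 * 3.29e9 Hz
Step 3: P = 2.91110715e-02 W
Step 4: P = 29.111 mW

29.111


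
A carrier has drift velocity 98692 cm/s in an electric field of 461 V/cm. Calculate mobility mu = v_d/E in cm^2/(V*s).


Step 1: mu = v_d / E
Step 2: mu = 98692 / 461
Step 3: mu = 214.08 cm^2/(V*s)

214.08


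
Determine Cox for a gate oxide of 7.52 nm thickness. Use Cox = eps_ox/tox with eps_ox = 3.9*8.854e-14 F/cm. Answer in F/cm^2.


Step 1: eps_ox = 3.9 * 8.854e-14 = 3.45306e-13 F/cm
Step 2: tox in cm = 7.52 nm * 1e-7 = 7.5200e-07 cm
Step 3: Cox = 3.45306e-13 / 7.5200e-07 = 4.59e-07 F/cm^2

4.59e-07


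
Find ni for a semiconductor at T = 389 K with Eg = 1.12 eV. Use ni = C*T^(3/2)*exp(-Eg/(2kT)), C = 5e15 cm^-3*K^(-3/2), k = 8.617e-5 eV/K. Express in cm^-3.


Step 1: Compute kT = 8.617e-5 * 389 = 0.03352013 eV
Step 2: Exponent = -Eg/(2kT) = -1.12/(2*0.03352013) = -16.70638
Step 3: T^(3/2) = 389^1.5 = 7672.28
Step 4: ni = 5e15 * 7672.28 * exp(-16.70638) = 2.13e+12 cm^-3

2.13e+12


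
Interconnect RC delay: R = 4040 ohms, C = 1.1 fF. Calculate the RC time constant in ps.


Step 1: tau = R * C
Step 2: tau = 4040 * 1.1 fF = 4040 * 1.1e-15 F
Step 3: tau = 4.444e-12 s = 4.444 ps

4.444


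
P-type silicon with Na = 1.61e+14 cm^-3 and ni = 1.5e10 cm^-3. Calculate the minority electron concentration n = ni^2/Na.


Step 1: Majority hole concentration p ≈ Na = 1.61e+14 cm^-3
Step 2: n = ni^2 / Na = (1.5e10)^2 / 1.61e+14
Step 3: n = 1.40e+06 cm^-3

1.40e+06


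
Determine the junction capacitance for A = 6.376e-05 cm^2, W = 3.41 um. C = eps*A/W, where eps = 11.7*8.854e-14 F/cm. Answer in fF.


Step 1: eps_Si = 11.7 * 8.854e-14 = 1.035918e-12 F/cm
Step 2: W in cm = 3.41 * 1e-4 = 3.41e-04 cm
Step 3: C = 1.035918e-12 * 6.376e-05 / 3.41e-04 = 1.936954e-13 F
Step 4: C = 193.7 fF

193.7


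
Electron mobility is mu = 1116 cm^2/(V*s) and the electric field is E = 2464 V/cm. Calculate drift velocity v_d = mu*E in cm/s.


Step 1: v_d = mu * E
Step 2: v_d = 1116 * 2464 = 2749824
Step 3: v_d = 2.75e+06 cm/s

2.75e+06


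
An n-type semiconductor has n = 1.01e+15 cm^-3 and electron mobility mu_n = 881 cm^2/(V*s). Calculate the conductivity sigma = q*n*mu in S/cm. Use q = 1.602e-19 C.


Step 1: sigma = q * n * mu
Step 2: sigma = 1.602e-19 * 1.01e+15 * 881
Step 3: sigma = 1.425e-01 S/cm

1.425e-01


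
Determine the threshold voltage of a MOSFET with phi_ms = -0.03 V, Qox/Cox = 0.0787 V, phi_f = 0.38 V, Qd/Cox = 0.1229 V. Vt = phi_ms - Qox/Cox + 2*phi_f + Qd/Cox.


Step 1: Vt = phi_ms - Qox/Cox + 2*phi_f + Qd/Cox
Step 2: Vt = -0.03 - 0.0787 + 2*0.38 + 0.1229
Step 3: Vt = -0.03 - 0.0787 + 0.76 + 0.1229
Step 4: Vt = 0.7742 V

0.7742


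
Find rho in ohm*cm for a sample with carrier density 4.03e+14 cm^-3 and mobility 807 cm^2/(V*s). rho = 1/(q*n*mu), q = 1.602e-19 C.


Step 1: sigma = q * n * mu = 1.602e-19 * 4.03e+14 * 807 = 5.21004e-02 S/cm
Step 2: rho = 1 / sigma = 1 / 5.21004e-02 = 19.19 ohm*cm

19.19


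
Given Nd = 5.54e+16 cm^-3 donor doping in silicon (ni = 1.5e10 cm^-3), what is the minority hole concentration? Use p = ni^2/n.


Step 1: Since Nd >> ni, n ≈ Nd = 5.54e+16 cm^-3
Step 2: p = ni^2 / n = (1.5e10)^2 / 5.54e+16
Step 3: p = 2.25e20 / 5.54e+16 = 4.06e+03 cm^-3

4.06e+03


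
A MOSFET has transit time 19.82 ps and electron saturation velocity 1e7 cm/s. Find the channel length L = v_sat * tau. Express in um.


Step 1: tau in seconds = 19.82 ps * 1e-12 = 1.9820e-11 s
Step 2: L = v_sat * tau = 1e7 * 1.9820e-11 = 1.9820e-04 cm
Step 3: L in um = 1.9820e-04 * 1e4 = 1.982 um

1.982


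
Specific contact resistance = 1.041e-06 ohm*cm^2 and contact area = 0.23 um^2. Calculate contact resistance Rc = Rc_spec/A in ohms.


Step 1: Convert area to cm^2: 0.23 um^2 = 2.3000e-09 cm^2
Step 2: Rc = Rc_spec / A = 1.041e-06 / 2.3000e-09
Step 3: Rc = 4.53e+02 ohms

4.53e+02


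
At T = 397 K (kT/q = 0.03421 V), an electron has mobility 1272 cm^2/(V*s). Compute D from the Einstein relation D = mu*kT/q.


Step 1: D = mu * (kT/q)
Step 2: D = 1272 * 0.03421
Step 3: D = 43.52 cm^2/s

43.52


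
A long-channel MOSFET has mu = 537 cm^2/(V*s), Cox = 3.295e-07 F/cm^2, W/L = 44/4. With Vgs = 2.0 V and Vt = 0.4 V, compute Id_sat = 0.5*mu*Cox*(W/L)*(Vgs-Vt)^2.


Step 1: Overdrive voltage Vov = Vgs - Vt = 2.0 - 0.4 = 1.6 V
Step 2: W/L = 44/4 = 11
Step 3: Id = 0.5 * 537 * 3.295e-07 * 11 * 1.6^2
Step 4: Id = 2.49e-03 A

2.49e-03


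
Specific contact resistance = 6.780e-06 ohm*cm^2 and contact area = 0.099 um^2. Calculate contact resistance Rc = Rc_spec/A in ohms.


Step 1: Convert area to cm^2: 0.099 um^2 = 9.9000e-10 cm^2
Step 2: Rc = Rc_spec / A = 6.780e-06 / 9.9000e-10
Step 3: Rc = 6.85e+03 ohms

6.85e+03


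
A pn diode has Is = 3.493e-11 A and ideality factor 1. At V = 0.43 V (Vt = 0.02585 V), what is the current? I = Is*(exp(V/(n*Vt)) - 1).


Step 1: V/(n*Vt) = 0.43/(1*0.02585) = 16.6344
Step 2: exp(16.6344) = 1.6758e+07
Step 3: I = 3.493e-11 * (1.6758e+07 - 1) = 5.85e-04 A

5.85e-04


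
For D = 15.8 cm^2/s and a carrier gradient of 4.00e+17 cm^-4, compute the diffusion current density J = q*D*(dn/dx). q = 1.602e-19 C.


Step 1: J = q * D * (dn/dx)
Step 2: J = 1.602e-19 * 15.8 * 4.00e+17
Step 3: J = 1.01e+00 A/cm^2

1.01e+00


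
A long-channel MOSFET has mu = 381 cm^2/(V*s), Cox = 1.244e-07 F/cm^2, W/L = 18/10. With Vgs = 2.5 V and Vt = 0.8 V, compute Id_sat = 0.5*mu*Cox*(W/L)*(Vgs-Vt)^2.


Step 1: Overdrive voltage Vov = Vgs - Vt = 2.5 - 0.8 = 1.7 V
Step 2: W/L = 18/10 = 1.8
Step 3: Id = 0.5 * 381 * 1.244e-07 * 1.8 * 1.7^2
Step 4: Id = 1.23e-04 A

1.23e-04


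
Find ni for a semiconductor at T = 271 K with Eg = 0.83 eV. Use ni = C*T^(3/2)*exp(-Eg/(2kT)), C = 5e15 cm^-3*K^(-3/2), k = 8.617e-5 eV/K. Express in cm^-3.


Step 1: Compute kT = 8.617e-5 * 271 = 0.02335207 eV
Step 2: Exponent = -Eg/(2kT) = -0.83/(2*0.02335207) = -17.77144
Step 3: T^(3/2) = 271^1.5 = 4461.22
Step 4: ni = 5e15 * 4461.22 * exp(-17.77144) = 4.27e+11 cm^-3

4.27e+11


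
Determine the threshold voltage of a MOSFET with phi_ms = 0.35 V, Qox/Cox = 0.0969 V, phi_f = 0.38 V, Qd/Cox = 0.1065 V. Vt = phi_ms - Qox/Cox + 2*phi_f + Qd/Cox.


Step 1: Vt = phi_ms - Qox/Cox + 2*phi_f + Qd/Cox
Step 2: Vt = 0.35 - 0.0969 + 2*0.38 + 0.1065
Step 3: Vt = 0.35 - 0.0969 + 0.76 + 0.1065
Step 4: Vt = 1.1196 V

1.1196


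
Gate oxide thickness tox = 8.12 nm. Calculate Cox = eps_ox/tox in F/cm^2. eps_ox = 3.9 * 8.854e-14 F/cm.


Step 1: eps_ox = 3.9 * 8.854e-14 = 3.45306e-13 F/cm
Step 2: tox in cm = 8.12 nm * 1e-7 = 8.1200e-07 cm
Step 3: Cox = 3.45306e-13 / 8.1200e-07 = 4.25e-07 F/cm^2

4.25e-07


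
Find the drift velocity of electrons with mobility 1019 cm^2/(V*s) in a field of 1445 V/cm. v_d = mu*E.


Step 1: v_d = mu * E
Step 2: v_d = 1019 * 1445 = 1472455
Step 3: v_d = 1.47e+06 cm/s

1.47e+06


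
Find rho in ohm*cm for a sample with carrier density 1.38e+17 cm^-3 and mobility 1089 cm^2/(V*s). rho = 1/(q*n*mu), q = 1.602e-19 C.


Step 1: sigma = q * n * mu = 1.602e-19 * 1.38e+17 * 1089 = 2.40752e+01 S/cm
Step 2: rho = 1 / sigma = 1 / 2.40752e+01 = 0.04154 ohm*cm

0.04154


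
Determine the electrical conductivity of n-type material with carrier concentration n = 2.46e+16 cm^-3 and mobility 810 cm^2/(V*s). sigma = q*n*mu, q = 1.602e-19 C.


Step 1: sigma = q * n * mu
Step 2: sigma = 1.602e-19 * 2.46e+16 * 810
Step 3: sigma = 3.192e+00 S/cm

3.192e+00


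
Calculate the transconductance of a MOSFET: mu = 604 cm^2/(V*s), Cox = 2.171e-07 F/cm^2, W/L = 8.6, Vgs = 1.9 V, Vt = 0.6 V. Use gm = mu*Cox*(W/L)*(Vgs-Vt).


Step 1: Vov = Vgs - Vt = 1.9 - 0.6 = 1.3 V
Step 2: gm = mu * Cox * (W/L) * Vov
Step 3: gm = 604 * 2.171e-07 * 8.6 * 1.3 = 1.47e-03 S

1.47e-03


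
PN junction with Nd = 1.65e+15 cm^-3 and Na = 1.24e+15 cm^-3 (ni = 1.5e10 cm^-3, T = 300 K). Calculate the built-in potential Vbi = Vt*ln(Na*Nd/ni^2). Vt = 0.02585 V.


Step 1: Compute Na*Nd/ni^2 = 1.24e+15 * 1.65e+15 / (1.5e10)^2 = 9.0933e+09
Step 2: ln(9.0933e+09) = 22.9308
Step 3: Vbi = 0.02585 * 22.9308 = 0.593 V

0.593


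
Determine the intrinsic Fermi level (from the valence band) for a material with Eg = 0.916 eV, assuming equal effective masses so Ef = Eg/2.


Step 1: For an intrinsic semiconductor, the Fermi level sits at midgap.
Step 2: Ef = Eg / 2 = 0.916 / 2 = 0.458 eV

0.458


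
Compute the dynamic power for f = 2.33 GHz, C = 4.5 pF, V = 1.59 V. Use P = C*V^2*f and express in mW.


Step 1: V^2 = 1.59^2 = 2.5281 V^2
Step 2: P = C*V^2*f = 4.5e-12 F * 2.5281 * 2.33e9 Hz
Step 3: P = 2.65071285e-02 W
Step 4: P = 26.507 mW

26.507


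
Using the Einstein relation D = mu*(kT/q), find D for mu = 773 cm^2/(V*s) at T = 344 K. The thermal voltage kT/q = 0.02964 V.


Step 1: D = mu * (kT/q)
Step 2: D = 773 * 0.02964
Step 3: D = 22.91 cm^2/s

22.91


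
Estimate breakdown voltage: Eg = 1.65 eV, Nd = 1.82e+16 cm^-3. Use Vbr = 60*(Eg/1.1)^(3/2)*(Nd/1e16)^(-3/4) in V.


Step 1: Eg/1.1 = 1.65/1.1 = 1.500000
Step 2: (Eg/1.1)^1.5 = 1.500000^1.5 = 1.837117
Step 3: (Nd/1e16)^(-0.75) = (1.82)^(-0.75) = 0.638185
Step 4: Vbr = 60 * 1.837117 * 0.638185 = 70.3 V

70.3


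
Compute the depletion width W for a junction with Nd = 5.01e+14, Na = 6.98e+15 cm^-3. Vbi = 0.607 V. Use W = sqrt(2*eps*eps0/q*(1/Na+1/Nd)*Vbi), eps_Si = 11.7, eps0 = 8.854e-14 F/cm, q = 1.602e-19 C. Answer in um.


Step 1: 1/Na + 1/Nd = 1/6.98e+15 + 1/5.01e+14 = 2.13927e-15
Step 2: 2*eps*eps0/q = 2*11.7*8.854e-14/1.602e-19 = 1.293281e+07
Step 3: W^2 = 1.293281e+07 * 2.13927e-15 * 0.607 = 1.67937e-08
Step 4: W = sqrt(1.67937e-08) = 1.296e-04 cm = 1.296 um

1.296


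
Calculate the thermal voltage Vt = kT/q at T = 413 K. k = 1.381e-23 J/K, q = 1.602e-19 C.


Step 1: kT = 1.381e-23 * 413 = 5.70353e-21 J
Step 2: Vt = kT/q = 5.70353e-21 / 1.602e-19
Step 3: Vt = 0.0356 V

0.0356


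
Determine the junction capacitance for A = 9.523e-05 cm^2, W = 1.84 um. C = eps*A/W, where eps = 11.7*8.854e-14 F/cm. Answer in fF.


Step 1: eps_Si = 11.7 * 8.854e-14 = 1.035918e-12 F/cm
Step 2: W in cm = 1.84 * 1e-4 = 1.84e-04 cm
Step 3: C = 1.035918e-12 * 9.523e-05 / 1.84e-04 = 5.361439e-13 F
Step 4: C = 536.14 fF

536.14


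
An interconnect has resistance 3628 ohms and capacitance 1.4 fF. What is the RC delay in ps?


Step 1: tau = R * C
Step 2: tau = 3628 * 1.4 fF = 3628 * 1.4e-15 F
Step 3: tau = 5.0792e-12 s = 5.0792 ps

5.0792


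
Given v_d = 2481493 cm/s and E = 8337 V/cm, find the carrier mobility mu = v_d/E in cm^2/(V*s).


Step 1: mu = v_d / E
Step 2: mu = 2481493 / 8337
Step 3: mu = 297.65 cm^2/(V*s)

297.65


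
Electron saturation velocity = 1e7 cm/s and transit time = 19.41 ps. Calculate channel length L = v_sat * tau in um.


Step 1: tau in seconds = 19.41 ps * 1e-12 = 1.9410e-11 s
Step 2: L = v_sat * tau = 1e7 * 1.9410e-11 = 1.9410e-04 cm
Step 3: L in um = 1.9410e-04 * 1e4 = 1.941 um

1.941


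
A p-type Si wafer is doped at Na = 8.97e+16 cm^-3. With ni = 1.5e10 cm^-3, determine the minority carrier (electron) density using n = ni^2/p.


Step 1: Majority hole concentration p ≈ Na = 8.97e+16 cm^-3
Step 2: n = ni^2 / Na = (1.5e10)^2 / 8.97e+16
Step 3: n = 2.51e+03 cm^-3

2.51e+03


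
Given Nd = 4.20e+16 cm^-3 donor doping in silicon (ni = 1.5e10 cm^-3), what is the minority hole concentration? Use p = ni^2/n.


Step 1: Since Nd >> ni, n ≈ Nd = 4.20e+16 cm^-3
Step 2: p = ni^2 / n = (1.5e10)^2 / 4.20e+16
Step 3: p = 2.25e20 / 4.20e+16 = 5.36e+03 cm^-3

5.36e+03


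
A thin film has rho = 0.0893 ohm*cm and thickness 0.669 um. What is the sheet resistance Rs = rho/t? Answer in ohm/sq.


Step 1: Convert thickness to cm: t = 0.669 um = 6.6900e-05 cm
Step 2: Rs = rho / t = 0.0893 / 6.6900e-05
Step 3: Rs = 1334.8 ohm/sq

1334.8


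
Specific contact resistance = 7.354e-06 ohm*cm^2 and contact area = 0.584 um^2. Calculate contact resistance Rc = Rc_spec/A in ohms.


Step 1: Convert area to cm^2: 0.584 um^2 = 5.8400e-09 cm^2
Step 2: Rc = Rc_spec / A = 7.354e-06 / 5.8400e-09
Step 3: Rc = 1.26e+03 ohms

1.26e+03


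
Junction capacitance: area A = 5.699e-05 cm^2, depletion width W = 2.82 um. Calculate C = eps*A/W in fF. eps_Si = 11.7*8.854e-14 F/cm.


Step 1: eps_Si = 11.7 * 8.854e-14 = 1.035918e-12 F/cm
Step 2: W in cm = 2.82 * 1e-4 = 2.82e-04 cm
Step 3: C = 1.035918e-12 * 5.699e-05 / 2.82e-04 = 2.093509e-13 F
Step 4: C = 209.35 fF

209.35


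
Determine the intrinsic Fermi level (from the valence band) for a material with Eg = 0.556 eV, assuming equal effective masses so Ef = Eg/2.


Step 1: For an intrinsic semiconductor, the Fermi level sits at midgap.
Step 2: Ef = Eg / 2 = 0.556 / 2 = 0.278 eV

0.278


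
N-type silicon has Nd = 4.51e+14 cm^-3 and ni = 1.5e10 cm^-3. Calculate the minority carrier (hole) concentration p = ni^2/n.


Step 1: Since Nd >> ni, n ≈ Nd = 4.51e+14 cm^-3
Step 2: p = ni^2 / n = (1.5e10)^2 / 4.51e+14
Step 3: p = 2.25e20 / 4.51e+14 = 4.99e+05 cm^-3

4.99e+05


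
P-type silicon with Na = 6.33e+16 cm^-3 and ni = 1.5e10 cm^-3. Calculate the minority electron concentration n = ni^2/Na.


Step 1: Majority hole concentration p ≈ Na = 6.33e+16 cm^-3
Step 2: n = ni^2 / Na = (1.5e10)^2 / 6.33e+16
Step 3: n = 3.55e+03 cm^-3

3.55e+03


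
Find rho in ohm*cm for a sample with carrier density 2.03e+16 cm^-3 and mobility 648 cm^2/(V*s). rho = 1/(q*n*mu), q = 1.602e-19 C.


Step 1: sigma = q * n * mu = 1.602e-19 * 2.03e+16 * 648 = 2.10733e+00 S/cm
Step 2: rho = 1 / sigma = 1 / 2.10733e+00 = 0.4745 ohm*cm

0.4745


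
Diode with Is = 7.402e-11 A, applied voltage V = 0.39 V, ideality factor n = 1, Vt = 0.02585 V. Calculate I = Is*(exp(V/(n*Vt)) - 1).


Step 1: V/(n*Vt) = 0.39/(1*0.02585) = 15.0870
Step 2: exp(15.0870) = 3.5662e+06
Step 3: I = 7.402e-11 * (3.5662e+06 - 1) = 2.64e-04 A

2.64e-04


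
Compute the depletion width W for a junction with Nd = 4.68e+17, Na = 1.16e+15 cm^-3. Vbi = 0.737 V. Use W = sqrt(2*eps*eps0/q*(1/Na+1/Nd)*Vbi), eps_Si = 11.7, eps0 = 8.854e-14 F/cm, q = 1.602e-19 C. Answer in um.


Step 1: 1/Na + 1/Nd = 1/1.16e+15 + 1/4.68e+17 = 8.64206e-16
Step 2: 2*eps*eps0/q = 2*11.7*8.854e-14/1.602e-19 = 1.293281e+07
Step 3: W^2 = 1.293281e+07 * 8.64206e-16 * 0.737 = 8.23716e-09
Step 4: W = sqrt(8.23716e-09) = 9.076e-05 cm = 0.9076 um

0.9076


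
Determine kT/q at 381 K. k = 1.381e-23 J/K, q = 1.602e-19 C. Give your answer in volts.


Step 1: kT = 1.381e-23 * 381 = 5.26161e-21 J
Step 2: Vt = kT/q = 5.26161e-21 / 1.602e-19
Step 3: Vt = 0.03284 V

0.03284


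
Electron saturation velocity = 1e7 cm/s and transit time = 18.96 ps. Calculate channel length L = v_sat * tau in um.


Step 1: tau in seconds = 18.96 ps * 1e-12 = 1.8960e-11 s
Step 2: L = v_sat * tau = 1e7 * 1.8960e-11 = 1.8960e-04 cm
Step 3: L in um = 1.8960e-04 * 1e4 = 1.896 um

1.896


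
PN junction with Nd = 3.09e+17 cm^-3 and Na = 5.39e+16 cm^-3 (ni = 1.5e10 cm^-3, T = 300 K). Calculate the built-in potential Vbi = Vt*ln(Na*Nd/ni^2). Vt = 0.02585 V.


Step 1: Compute Na*Nd/ni^2 = 5.39e+16 * 3.09e+17 / (1.5e10)^2 = 7.4023e+13
Step 2: ln(7.4023e+13) = 31.9354
Step 3: Vbi = 0.02585 * 31.9354 = 0.826 V

0.826


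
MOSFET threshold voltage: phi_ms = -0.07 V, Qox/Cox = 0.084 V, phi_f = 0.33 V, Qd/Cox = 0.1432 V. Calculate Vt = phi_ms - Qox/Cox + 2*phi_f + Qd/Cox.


Step 1: Vt = phi_ms - Qox/Cox + 2*phi_f + Qd/Cox
Step 2: Vt = -0.07 - 0.084 + 2*0.33 + 0.1432
Step 3: Vt = -0.07 - 0.084 + 0.66 + 0.1432
Step 4: Vt = 0.6492 V

0.6492


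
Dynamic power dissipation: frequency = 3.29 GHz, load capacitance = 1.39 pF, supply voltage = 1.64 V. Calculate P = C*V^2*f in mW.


Step 1: V^2 = 1.64^2 = 2.6896 V^2
Step 2: P = C*V^2*f = 1.39e-12 F * 2.6896 * 3.29e9 Hz
Step 3: P = 1.229980976e-02 W
Step 4: P = 12.3 mW

12.3


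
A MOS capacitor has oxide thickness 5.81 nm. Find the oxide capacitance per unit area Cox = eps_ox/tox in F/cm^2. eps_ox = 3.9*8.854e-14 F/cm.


Step 1: eps_ox = 3.9 * 8.854e-14 = 3.45306e-13 F/cm
Step 2: tox in cm = 5.81 nm * 1e-7 = 5.8100e-07 cm
Step 3: Cox = 3.45306e-13 / 5.8100e-07 = 5.94e-07 F/cm^2

5.94e-07


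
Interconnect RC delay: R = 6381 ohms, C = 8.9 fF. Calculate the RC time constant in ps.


Step 1: tau = R * C
Step 2: tau = 6381 * 8.9 fF = 6381 * 8.9e-15 F
Step 3: tau = 5.67909e-11 s = 56.7909 ps

56.7909


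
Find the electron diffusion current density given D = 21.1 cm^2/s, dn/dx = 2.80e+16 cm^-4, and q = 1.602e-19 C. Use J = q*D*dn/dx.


Step 1: J = q * D * (dn/dx)
Step 2: J = 1.602e-19 * 21.1 * 2.80e+16
Step 3: J = 9.46e-02 A/cm^2

9.46e-02


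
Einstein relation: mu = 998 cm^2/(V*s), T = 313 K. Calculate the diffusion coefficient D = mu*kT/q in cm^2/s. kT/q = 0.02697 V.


Step 1: D = mu * (kT/q)
Step 2: D = 998 * 0.02697
Step 3: D = 26.92 cm^2/s

26.92


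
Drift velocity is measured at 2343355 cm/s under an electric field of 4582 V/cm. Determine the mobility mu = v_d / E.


Step 1: mu = v_d / E
Step 2: mu = 2343355 / 4582
Step 3: mu = 511.43 cm^2/(V*s)

511.43


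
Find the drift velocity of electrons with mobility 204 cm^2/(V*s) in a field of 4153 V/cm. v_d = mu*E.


Step 1: v_d = mu * E
Step 2: v_d = 204 * 4153 = 847212
Step 3: v_d = 8.47e+05 cm/s

8.47e+05


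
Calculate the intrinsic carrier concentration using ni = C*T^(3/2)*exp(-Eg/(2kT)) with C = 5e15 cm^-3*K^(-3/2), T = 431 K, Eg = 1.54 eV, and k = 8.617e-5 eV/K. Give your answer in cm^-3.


Step 1: Compute kT = 8.617e-5 * 431 = 0.03713927 eV
Step 2: Exponent = -Eg/(2kT) = -1.54/(2*0.03713927) = -20.73277
Step 3: T^(3/2) = 431^1.5 = 8947.79
Step 4: ni = 5e15 * 8947.79 * exp(-20.73277) = 4.43e+10 cm^-3

4.43e+10


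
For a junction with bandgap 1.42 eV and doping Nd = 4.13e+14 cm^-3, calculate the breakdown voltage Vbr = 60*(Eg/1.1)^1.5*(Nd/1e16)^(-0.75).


Step 1: Eg/1.1 = 1.42/1.1 = 1.290909
Step 2: (Eg/1.1)^1.5 = 1.290909^1.5 = 1.466707
Step 3: (Nd/1e16)^(-0.75) = (0.0413)^(-0.75) = 10.915345
Step 4: Vbr = 60 * 1.466707 * 10.915345 = 960.6 V

960.6


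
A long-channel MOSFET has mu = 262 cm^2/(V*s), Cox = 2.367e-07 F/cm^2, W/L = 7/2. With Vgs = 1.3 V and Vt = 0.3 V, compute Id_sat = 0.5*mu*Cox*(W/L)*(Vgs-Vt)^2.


Step 1: Overdrive voltage Vov = Vgs - Vt = 1.3 - 0.3 = 1.0 V
Step 2: W/L = 7/2 = 3.5
Step 3: Id = 0.5 * 262 * 2.367e-07 * 3.5 * 1.0^2
Step 4: Id = 1.09e-04 A

1.09e-04


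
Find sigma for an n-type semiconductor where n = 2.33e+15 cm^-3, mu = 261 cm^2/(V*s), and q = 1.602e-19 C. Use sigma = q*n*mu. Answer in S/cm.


Step 1: sigma = q * n * mu
Step 2: sigma = 1.602e-19 * 2.33e+15 * 261
Step 3: sigma = 9.742e-02 S/cm

9.742e-02


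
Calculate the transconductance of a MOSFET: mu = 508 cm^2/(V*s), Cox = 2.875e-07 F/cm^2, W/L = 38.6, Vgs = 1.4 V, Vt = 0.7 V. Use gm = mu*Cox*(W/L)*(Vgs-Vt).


Step 1: Vov = Vgs - Vt = 1.4 - 0.7 = 0.7 V
Step 2: gm = mu * Cox * (W/L) * Vov
Step 3: gm = 508 * 2.875e-07 * 38.6 * 0.7 = 3.95e-03 S

3.95e-03


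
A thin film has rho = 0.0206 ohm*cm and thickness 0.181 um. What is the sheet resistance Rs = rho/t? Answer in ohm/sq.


Step 1: Convert thickness to cm: t = 0.181 um = 1.8100e-05 cm
Step 2: Rs = rho / t = 0.0206 / 1.8100e-05
Step 3: Rs = 1138.1 ohm/sq

1138.1


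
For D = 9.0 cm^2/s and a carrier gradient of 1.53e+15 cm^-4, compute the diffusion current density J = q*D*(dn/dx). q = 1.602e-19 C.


Step 1: J = q * D * (dn/dx)
Step 2: J = 1.602e-19 * 9.0 * 1.53e+15
Step 3: J = 2.21e-03 A/cm^2

2.21e-03


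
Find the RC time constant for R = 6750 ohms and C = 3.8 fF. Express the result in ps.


Step 1: tau = R * C
Step 2: tau = 6750 * 3.8 fF = 6750 * 3.8e-15 F
Step 3: tau = 2.565e-11 s = 25.65 ps

25.65


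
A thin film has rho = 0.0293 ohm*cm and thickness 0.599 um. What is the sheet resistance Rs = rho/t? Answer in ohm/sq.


Step 1: Convert thickness to cm: t = 0.599 um = 5.9900e-05 cm
Step 2: Rs = rho / t = 0.0293 / 5.9900e-05
Step 3: Rs = 489.1 ohm/sq

489.1


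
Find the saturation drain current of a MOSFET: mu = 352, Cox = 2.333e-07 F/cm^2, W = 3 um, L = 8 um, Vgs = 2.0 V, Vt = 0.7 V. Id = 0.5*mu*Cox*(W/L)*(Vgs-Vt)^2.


Step 1: Overdrive voltage Vov = Vgs - Vt = 2.0 - 0.7 = 1.3 V
Step 2: W/L = 3/8 = 0.375
Step 3: Id = 0.5 * 352 * 2.333e-07 * 0.375 * 1.3^2
Step 4: Id = 2.60e-05 A

2.60e-05


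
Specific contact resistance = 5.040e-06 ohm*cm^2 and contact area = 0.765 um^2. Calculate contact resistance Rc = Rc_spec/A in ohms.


Step 1: Convert area to cm^2: 0.765 um^2 = 7.6500e-09 cm^2
Step 2: Rc = Rc_spec / A = 5.040e-06 / 7.6500e-09
Step 3: Rc = 6.59e+02 ohms

6.59e+02


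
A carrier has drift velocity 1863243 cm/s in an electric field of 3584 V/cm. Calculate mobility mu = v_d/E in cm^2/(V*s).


Step 1: mu = v_d / E
Step 2: mu = 1863243 / 3584
Step 3: mu = 519.88 cm^2/(V*s)

519.88


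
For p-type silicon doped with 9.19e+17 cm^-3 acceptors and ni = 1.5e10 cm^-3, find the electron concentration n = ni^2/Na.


Step 1: Majority hole concentration p ≈ Na = 9.19e+17 cm^-3
Step 2: n = ni^2 / Na = (1.5e10)^2 / 9.19e+17
Step 3: n = 2.45e+02 cm^-3

2.45e+02


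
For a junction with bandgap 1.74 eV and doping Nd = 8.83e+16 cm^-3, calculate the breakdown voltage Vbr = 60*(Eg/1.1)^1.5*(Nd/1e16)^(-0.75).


Step 1: Eg/1.1 = 1.74/1.1 = 1.581818
Step 2: (Eg/1.1)^1.5 = 1.581818^1.5 = 1.989458
Step 3: (Nd/1e16)^(-0.75) = (8.83)^(-0.75) = 0.195222
Step 4: Vbr = 60 * 1.989458 * 0.195222 = 23.3 V

23.3


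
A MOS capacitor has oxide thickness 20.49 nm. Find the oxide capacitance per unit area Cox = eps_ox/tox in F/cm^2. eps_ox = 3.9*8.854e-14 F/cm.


Step 1: eps_ox = 3.9 * 8.854e-14 = 3.45306e-13 F/cm
Step 2: tox in cm = 20.49 nm * 1e-7 = 2.0490e-06 cm
Step 3: Cox = 3.45306e-13 / 2.0490e-06 = 1.69e-07 F/cm^2

1.69e-07


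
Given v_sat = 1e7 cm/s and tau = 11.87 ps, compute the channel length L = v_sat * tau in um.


Step 1: tau in seconds = 11.87 ps * 1e-12 = 1.1870e-11 s
Step 2: L = v_sat * tau = 1e7 * 1.1870e-11 = 1.1870e-04 cm
Step 3: L in um = 1.1870e-04 * 1e4 = 1.187 um

1.187


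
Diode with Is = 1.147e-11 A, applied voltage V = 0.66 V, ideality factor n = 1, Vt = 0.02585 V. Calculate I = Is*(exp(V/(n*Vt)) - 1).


Step 1: V/(n*Vt) = 0.66/(1*0.02585) = 25.5319
Step 2: exp(25.5319) = 1.2256e+11
Step 3: I = 1.147e-11 * (1.2256e+11 - 1) = 1.41e+00 A

1.41e+00


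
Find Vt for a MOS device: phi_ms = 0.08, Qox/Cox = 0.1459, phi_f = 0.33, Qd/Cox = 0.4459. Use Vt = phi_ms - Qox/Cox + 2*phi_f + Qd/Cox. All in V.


Step 1: Vt = phi_ms - Qox/Cox + 2*phi_f + Qd/Cox
Step 2: Vt = 0.08 - 0.1459 + 2*0.33 + 0.4459
Step 3: Vt = 0.08 - 0.1459 + 0.66 + 0.4459
Step 4: Vt = 1.04 V

1.04


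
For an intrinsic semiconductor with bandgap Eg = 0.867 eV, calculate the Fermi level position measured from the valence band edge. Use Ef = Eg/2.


Step 1: For an intrinsic semiconductor, the Fermi level sits at midgap.
Step 2: Ef = Eg / 2 = 0.867 / 2 = 0.4335 eV

0.4335


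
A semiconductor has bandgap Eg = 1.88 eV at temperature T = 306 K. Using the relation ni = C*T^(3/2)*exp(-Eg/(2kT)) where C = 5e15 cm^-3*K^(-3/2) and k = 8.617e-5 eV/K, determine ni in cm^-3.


Step 1: Compute kT = 8.617e-5 * 306 = 0.02636802 eV
Step 2: Exponent = -Eg/(2kT) = -1.88/(2*0.02636802) = -35.64924
Step 3: T^(3/2) = 306^1.5 = 5352.81
Step 4: ni = 5e15 * 5352.81 * exp(-35.64924) = 8.82e+03 cm^-3

8.82e+03


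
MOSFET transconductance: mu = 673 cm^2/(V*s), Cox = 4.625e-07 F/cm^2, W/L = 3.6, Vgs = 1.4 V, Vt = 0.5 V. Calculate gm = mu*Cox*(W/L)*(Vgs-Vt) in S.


Step 1: Vov = Vgs - Vt = 1.4 - 0.5 = 0.9 V
Step 2: gm = mu * Cox * (W/L) * Vov
Step 3: gm = 673 * 4.625e-07 * 3.6 * 0.9 = 1.01e-03 S

1.01e-03


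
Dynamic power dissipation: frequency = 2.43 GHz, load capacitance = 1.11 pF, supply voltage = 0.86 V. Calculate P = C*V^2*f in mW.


Step 1: V^2 = 0.86^2 = 0.7396 V^2
Step 2: P = C*V^2*f = 1.11e-12 F * 0.7396 * 2.43e9 Hz
Step 3: P = 1.99492308e-03 W
Step 4: P = 1.995 mW

1.995
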